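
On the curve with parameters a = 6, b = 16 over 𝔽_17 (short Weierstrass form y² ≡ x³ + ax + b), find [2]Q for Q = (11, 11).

tangent at (11, 11): λ = (3·11² + 6)/(2·11) ≡ 12/5. 5⁻¹ ≡ 7 (mod 17) since 5·7 = 35 ≡ 1, so λ ≡ 12·7 ≡ 16.
  x = λ² - 11 - 11 = 256 - 22 ≡ 13; y = λ·(11 - 13) - 11 ≡ 8. → (13, 8)

(13, 8)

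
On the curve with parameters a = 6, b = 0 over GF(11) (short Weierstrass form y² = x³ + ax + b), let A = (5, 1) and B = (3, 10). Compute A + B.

(5, 1) + (3, 10). λ = (10 - 1)/(3 - 5) ≡ 9/9 mod 11. 9⁻¹ ≡ 5 (mod 11), so λ ≡ 1.
  x = λ² - 5 - 3 = 1 - 8 ≡ 4; y = λ·(5 - 4) - 1 ≡ 0. → (4, 0)

(4, 0)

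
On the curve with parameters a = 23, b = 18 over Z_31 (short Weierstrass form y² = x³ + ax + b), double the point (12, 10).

(15, 7)

tangent at (12, 10): λ = (3·12² + 23)/(2·10) ≡ 21/20. 20⁻¹ ≡ 14 (mod 31) since 20·14 = 280 ≡ 1, so λ ≡ 21·14 ≡ 15.
  x = λ² - 12 - 12 = 225 - 24 ≡ 15; y = λ·(12 - 15) - 10 ≡ 7. → (15, 7)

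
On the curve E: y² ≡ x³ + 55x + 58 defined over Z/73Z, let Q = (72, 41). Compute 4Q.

(54, 44)

Repeated addition: build up to 4Q.
2Q: tangent at (72, 41): λ = (3·72² + 55)/(2·41) ≡ 58/9. 9⁻¹ ≡ 65 (mod 73), so λ ≡ 58·65 ≡ 47.
  x = λ² - 72 - 72 = 2209 - 144 ≡ 21; y = λ·(72 - 21) - 41 ≡ 20. → (21, 20)
3Q: (21, 20) + (72, 41). λ = (41 - 20)/(72 - 21) ≡ 21/51 mod 73. 51⁻¹ ≡ 63 (mod 73), so λ ≡ 9.
  x = λ² - 21 - 72 = 81 - 93 ≡ 61; y = λ·(21 - 61) - 20 ≡ 58. → (61, 58)
4Q: (61, 58) + (72, 41). λ = (41 - 58)/(72 - 61) ≡ 56/11 mod 73. 11⁻¹ ≡ 20 (mod 73), so λ ≡ 25.
  x = λ² - 61 - 72 = 625 - 133 ≡ 54; y = λ·(61 - 54) - 58 ≡ 44. → (54, 44)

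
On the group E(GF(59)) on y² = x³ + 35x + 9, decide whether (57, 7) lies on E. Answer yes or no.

y² = 7² ≡ 49; x³ + 35x + 9 = 187197 ≡ 49 (mod 59). 49 = 49.

yes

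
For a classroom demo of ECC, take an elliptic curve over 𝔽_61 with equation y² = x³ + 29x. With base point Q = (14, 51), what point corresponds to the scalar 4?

Double-and-add on 4 = (100)₂. Start with Q = (14, 51) for the leading 1-bit.
double: tangent at (14, 51): λ = (3·14² + 29)/(2·51) ≡ 7/41. 41⁻¹ ≡ 3 (mod 61), so λ ≡ 7·3 ≡ 21.
  x = λ² - 14 - 14 = 441 - 28 ≡ 47; y = λ·(14 - 47) - 51 ≡ 49. → (47, 49)
double: tangent at (47, 49): λ = (3·47² + 29)/(2·49) ≡ 7/37. 37⁻¹ ≡ 33 (mod 61) since 37·33 = 1221 ≡ 1, so λ ≡ 7·33 ≡ 48.
  x = λ² - 47 - 47 = 2304 - 94 ≡ 14; y = λ·(47 - 14) - 49 ≡ 10. → (14, 10)

(14, 10)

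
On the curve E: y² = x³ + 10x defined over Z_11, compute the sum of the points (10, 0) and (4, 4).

(10, 0) + (4, 4). λ = (4 - 0)/(4 - 10) ≡ 4/5 mod 11. 5⁻¹ ≡ 9 (mod 11), so λ ≡ 3.
  x = λ² - 10 - 4 = 9 - 14 ≡ 6; y = λ·(10 - 6) - 0 ≡ 1. → (6, 1)

(6, 1)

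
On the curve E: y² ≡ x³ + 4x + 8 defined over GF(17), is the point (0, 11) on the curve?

y² = 11² ≡ 2; x³ + 4x + 8 = 8 ≡ 8 (mod 17). 2 ≠ 8.

no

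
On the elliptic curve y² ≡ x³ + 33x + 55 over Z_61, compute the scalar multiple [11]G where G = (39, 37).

(11, 38)

Repeated addition: build up to 11G.
2G: tangent at (39, 37): λ = (3·39² + 33)/(2·37) ≡ 21/13. 13⁻¹ ≡ 47 (mod 61) since 13·47 = 611 ≡ 1, so λ ≡ 21·47 ≡ 11.
  x = λ² - 39 - 39 = 121 - 78 ≡ 43; y = λ·(39 - 43) - 37 ≡ 41. → (43, 41)
3G: (43, 41) + (39, 37). λ = (37 - 41)/(39 - 43) ≡ 57/57 mod 61. 57⁻¹ ≡ 15 (mod 61) since 57·15 = 855 ≡ 1, so λ ≡ 1.
  x = λ² - 43 - 39 = 1 - 82 ≡ 41; y = λ·(43 - 41) - 41 ≡ 22. → (41, 22)
4G: (41, 22) + (39, 37). λ = (37 - 22)/(39 - 41) ≡ 15/59 mod 61. 59⁻¹ ≡ 30 (mod 61), so λ ≡ 23.
  x = λ² - 41 - 39 = 529 - 80 ≡ 22; y = λ·(41 - 22) - 22 ≡ 49. → (22, 49)
5G: (22, 49) + (39, 37). λ = (37 - 49)/(39 - 22) ≡ 49/17 mod 61. 17⁻¹ ≡ 18 (mod 61) since 17·18 = 306 ≡ 1, so λ ≡ 28.
  x = λ² - 22 - 39 = 784 - 61 ≡ 52; y = λ·(22 - 52) - 49 ≡ 26. → (52, 26)
6G: (52, 26) + (39, 37). λ = (37 - 26)/(39 - 52) ≡ 11/48 mod 61. 48⁻¹ ≡ 14 (mod 61) since 48·14 = 672 ≡ 1, so λ ≡ 32.
  x = λ² - 52 - 39 = 1024 - 91 ≡ 18; y = λ·(52 - 18) - 26 ≡ 25. → (18, 25)
7G: (18, 25) + (39, 37). λ = (37 - 25)/(39 - 18) ≡ 12/21 mod 61. 21⁻¹ ≡ 32 (mod 61), so λ ≡ 18.
  x = λ² - 18 - 39 = 324 - 57 ≡ 23; y = λ·(18 - 23) - 25 ≡ 7. → (23, 7)
8G: (23, 7) + (39, 37). λ = (37 - 7)/(39 - 23) ≡ 30/16 mod 61. 16⁻¹ ≡ 42 (mod 61) since 16·42 = 672 ≡ 1, so λ ≡ 40.
  x = λ² - 23 - 39 = 1600 - 62 ≡ 13; y = λ·(23 - 13) - 7 ≡ 27. → (13, 27)
9G: (13, 27) + (39, 37). λ = (37 - 27)/(39 - 13) ≡ 10/26 mod 61. 26⁻¹ ≡ 54 (mod 61) since 26·54 = 1404 ≡ 1, so λ ≡ 52.
  x = λ² - 13 - 39 = 2704 - 52 ≡ 29; y = λ·(13 - 29) - 27 ≡ 56. → (29, 56)
10G: (29, 56) + (39, 37). λ = (37 - 56)/(39 - 29) ≡ 42/10 mod 61. 10⁻¹ ≡ 55 (mod 61), so λ ≡ 53.
  x = λ² - 29 - 39 = 2809 - 68 ≡ 57; y = λ·(29 - 57) - 56 ≡ 46. → (57, 46)
11G: (57, 46) + (39, 37). λ = (37 - 46)/(39 - 57) ≡ 52/43 mod 61. 43⁻¹ ≡ 44 (mod 61), so λ ≡ 31.
  x = λ² - 57 - 39 = 961 - 96 ≡ 11; y = λ·(57 - 11) - 46 ≡ 38. → (11, 38)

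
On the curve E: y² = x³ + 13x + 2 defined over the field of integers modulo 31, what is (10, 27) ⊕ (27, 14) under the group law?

(10, 27) + (27, 14). λ = (14 - 27)/(27 - 10) ≡ 18/17 mod 31. 17⁻¹ ≡ 11 (mod 31) since 17·11 = 187 ≡ 1, so λ ≡ 12.
  x = λ² - 10 - 27 = 144 - 37 ≡ 14; y = λ·(10 - 14) - 27 ≡ 18. → (14, 18)

(14, 18)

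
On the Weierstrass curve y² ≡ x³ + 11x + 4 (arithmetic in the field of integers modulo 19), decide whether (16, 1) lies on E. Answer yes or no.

yes

y² = 1² ≡ 1; x³ + 11x + 4 = 4276 ≡ 1 (mod 19). 1 = 1.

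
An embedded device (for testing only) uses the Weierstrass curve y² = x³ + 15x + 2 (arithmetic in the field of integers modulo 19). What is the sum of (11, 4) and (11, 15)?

O

The two points share x = 11 and their y-coordinates satisfy 4 + 15 ≡ 0 (mod 19), so they are inverses. Their sum is 𝒪.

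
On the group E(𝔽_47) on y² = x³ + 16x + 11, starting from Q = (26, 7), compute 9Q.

(45, 26)

Double-and-add on 9 = (1001)₂. Start with Q = (26, 7) for the leading 1-bit.
double: tangent at (26, 7): λ = (3·26² + 16)/(2·7) ≡ 23/14. 14⁻¹ ≡ 37 (mod 47), so λ ≡ 23·37 ≡ 5.
  x = λ² - 26 - 26 = 25 - 52 ≡ 20; y = λ·(26 - 20) - 7 ≡ 23. → (20, 23)
double: tangent at (20, 23): λ = (3·20² + 16)/(2·23) ≡ 41/46. 46⁻¹ ≡ 46 (mod 47), so λ ≡ 41·46 ≡ 6.
  x = λ² - 20 - 20 = 36 - 40 ≡ 43; y = λ·(20 - 43) - 23 ≡ 27. → (43, 27)
double: tangent at (43, 27): λ = (3·43² + 16)/(2·27) ≡ 17/7. 7⁻¹ ≡ 27 (mod 47) since 7·27 = 189 ≡ 1, so λ ≡ 17·27 ≡ 36.
  x = λ² - 43 - 43 = 1296 - 86 ≡ 35; y = λ·(43 - 35) - 27 ≡ 26. → (35, 26)
add Q: (35, 26) + (26, 7). λ = (7 - 26)/(26 - 35) ≡ 28/38 mod 47. 38⁻¹ ≡ 26 (mod 47), so λ ≡ 23.
  x = λ² - 35 - 26 = 529 - 61 ≡ 45; y = λ·(35 - 45) - 26 ≡ 26. → (45, 26)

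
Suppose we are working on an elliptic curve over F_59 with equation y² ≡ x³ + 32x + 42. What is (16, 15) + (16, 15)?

(17, 37)

tangent at (16, 15): λ = (3·16² + 32)/(2·15) ≡ 33/30. 30⁻¹ ≡ 2 (mod 59) since 30·2 = 60 ≡ 1, so λ ≡ 33·2 ≡ 7.
  x = λ² - 16 - 16 = 49 - 32 ≡ 17; y = λ·(16 - 17) - 15 ≡ 37. → (17, 37)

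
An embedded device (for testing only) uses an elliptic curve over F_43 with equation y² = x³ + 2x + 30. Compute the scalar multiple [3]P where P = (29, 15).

(15, 9)

Repeated addition: build up to 3P.
2P: tangent at (29, 15): λ = (3·29² + 2)/(2·15) ≡ 31/30. 30⁻¹ ≡ 33 (mod 43), so λ ≡ 31·33 ≡ 34.
  x = λ² - 29 - 29 = 1156 - 58 ≡ 23; y = λ·(29 - 23) - 15 ≡ 17. → (23, 17)
3P: (23, 17) + (29, 15). λ = (15 - 17)/(29 - 23) ≡ 41/6 mod 43. 6⁻¹ ≡ 36 (mod 43) since 6·36 = 216 ≡ 1, so λ ≡ 14.
  x = λ² - 23 - 29 = 196 - 52 ≡ 15; y = λ·(23 - 15) - 17 ≡ 9. → (15, 9)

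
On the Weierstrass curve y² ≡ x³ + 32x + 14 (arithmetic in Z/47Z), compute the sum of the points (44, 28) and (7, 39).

(44, 28) + (7, 39). λ = (39 - 28)/(7 - 44) ≡ 11/10 mod 47. 10⁻¹ ≡ 33 (mod 47) since 10·33 = 330 ≡ 1, so λ ≡ 34.
  x = λ² - 44 - 7 = 1156 - 51 ≡ 24; y = λ·(44 - 24) - 28 ≡ 41. → (24, 41)

(24, 41)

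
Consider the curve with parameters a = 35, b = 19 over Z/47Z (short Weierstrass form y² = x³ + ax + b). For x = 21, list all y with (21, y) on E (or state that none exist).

x³ + 35x + 19 = 10015 ≡ 4 (mod 47).
Square roots of 4 mod 47: 2 and 45 (since 2² = 4 ≡ 4).

2, 45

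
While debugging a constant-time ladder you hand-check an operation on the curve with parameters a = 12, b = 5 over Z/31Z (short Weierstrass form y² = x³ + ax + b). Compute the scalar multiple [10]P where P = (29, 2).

(29, 2)

Repeated addition: build up to 10P.
2P: tangent at (29, 2): λ = (3·29² + 12)/(2·2) ≡ 24/4. 4⁻¹ ≡ 8 (mod 31), so λ ≡ 24·8 ≡ 6.
  x = λ² - 29 - 29 = 36 - 58 ≡ 9; y = λ·(29 - 9) - 2 ≡ 25. → (9, 25)
3P: (9, 25) + (29, 2). λ = (2 - 25)/(29 - 9) ≡ 8/20 mod 31. 20⁻¹ ≡ 14 (mod 31), so λ ≡ 19.
  x = λ² - 9 - 29 = 361 - 38 ≡ 13; y = λ·(9 - 13) - 25 ≡ 23. → (13, 23)
4P: (13, 23) + (29, 2). λ = (2 - 23)/(29 - 13) ≡ 10/16 mod 31. 16⁻¹ ≡ 2 (mod 31) since 16·2 = 32 ≡ 1, so λ ≡ 20.
  x = λ² - 13 - 29 = 400 - 42 ≡ 17; y = λ·(13 - 17) - 23 ≡ 21. → (17, 21)
5P: (17, 21) + (29, 2). λ = (2 - 21)/(29 - 17) ≡ 12/12 mod 31. 12⁻¹ ≡ 13 (mod 31) since 12·13 = 156 ≡ 1, so λ ≡ 1.
  x = λ² - 17 - 29 = 1 - 46 ≡ 17; y = λ·(17 - 17) - 21 ≡ 10. → (17, 10)
6P: (17, 10) + (29, 2). λ = (2 - 10)/(29 - 17) ≡ 23/12 mod 31. 12⁻¹ ≡ 13 (mod 31), so λ ≡ 20.
  x = λ² - 17 - 29 = 400 - 46 ≡ 13; y = λ·(17 - 13) - 10 ≡ 8. → (13, 8)
7P: (13, 8) + (29, 2). λ = (2 - 8)/(29 - 13) ≡ 25/16 mod 31. 16⁻¹ ≡ 2 (mod 31), so λ ≡ 19.
  x = λ² - 13 - 29 = 361 - 42 ≡ 9; y = λ·(13 - 9) - 8 ≡ 6. → (9, 6)
8P: (9, 6) + (29, 2). λ = (2 - 6)/(29 - 9) ≡ 27/20 mod 31. 20⁻¹ ≡ 14 (mod 31), so λ ≡ 6.
  x = λ² - 9 - 29 = 36 - 38 ≡ 29; y = λ·(9 - 29) - 6 ≡ 29. → (29, 29)
9P: (29, 29) + (29, 2): same x and y₁ ≡ -y₂, so the sum is O.
10P: O + (29, 2) = (29, 2) (identity).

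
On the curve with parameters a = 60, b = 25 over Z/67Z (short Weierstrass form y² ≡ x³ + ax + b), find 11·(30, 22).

Write P = (30, 22).
Repeated addition: build up to 11P.
2P: tangent at (30, 22): λ = (3·30² + 60)/(2·22) ≡ 13/44. 44⁻¹ ≡ 32 (mod 67), so λ ≡ 13·32 ≡ 14.
  x = λ² - 30 - 30 = 196 - 60 ≡ 2; y = λ·(30 - 2) - 22 ≡ 35. → (2, 35)
3P: (2, 35) + (30, 22). λ = (22 - 35)/(30 - 2) ≡ 54/28 mod 67. 28⁻¹ ≡ 12 (mod 67) since 28·12 = 336 ≡ 1, so λ ≡ 45.
  x = λ² - 2 - 30 = 2025 - 32 ≡ 50; y = λ·(2 - 50) - 35 ≡ 16. → (50, 16)
4P: (50, 16) + (30, 22). λ = (22 - 16)/(30 - 50) ≡ 6/47 mod 67. 47⁻¹ ≡ 10 (mod 67) since 47·10 = 470 ≡ 1, so λ ≡ 60.
  x = λ² - 50 - 30 = 3600 - 80 ≡ 36; y = λ·(50 - 36) - 16 ≡ 20. → (36, 20)
5P: (36, 20) + (30, 22). λ = (22 - 20)/(30 - 36) ≡ 2/61 mod 67. 61⁻¹ ≡ 11 (mod 67), so λ ≡ 22.
  x = λ² - 36 - 30 = 484 - 66 ≡ 16; y = λ·(36 - 16) - 20 ≡ 18. → (16, 18)
6P: (16, 18) + (30, 22). λ = (22 - 18)/(30 - 16) ≡ 4/14 mod 67. 14⁻¹ ≡ 24 (mod 67), so λ ≡ 29.
  x = λ² - 16 - 30 = 841 - 46 ≡ 58; y = λ·(16 - 58) - 18 ≡ 37. → (58, 37)
7P: (58, 37) + (30, 22). λ = (22 - 37)/(30 - 58) ≡ 52/39 mod 67. 39⁻¹ ≡ 55 (mod 67) since 39·55 = 2145 ≡ 1, so λ ≡ 46.
  x = λ² - 58 - 30 = 2116 - 88 ≡ 18; y = λ·(58 - 18) - 37 ≡ 61. → (18, 61)
8P: (18, 61) + (30, 22). λ = (22 - 61)/(30 - 18) ≡ 28/12 mod 67. 12⁻¹ ≡ 28 (mod 67), so λ ≡ 47.
  x = λ² - 18 - 30 = 2209 - 48 ≡ 17; y = λ·(18 - 17) - 61 ≡ 53. → (17, 53)
9P: (17, 53) + (30, 22). λ = (22 - 53)/(30 - 17) ≡ 36/13 mod 67. 13⁻¹ ≡ 31 (mod 67) since 13·31 = 403 ≡ 1, so λ ≡ 44.
  x = λ² - 17 - 30 = 1936 - 47 ≡ 13; y = λ·(17 - 13) - 53 ≡ 56. → (13, 56)
10P: (13, 56) + (30, 22). λ = (22 - 56)/(30 - 13) ≡ 33/17 mod 67. 17⁻¹ ≡ 4 (mod 67), so λ ≡ 65.
  x = λ² - 13 - 30 = 4225 - 43 ≡ 28; y = λ·(13 - 28) - 56 ≡ 41. → (28, 41)
11P: (28, 41) + (30, 22). λ = (22 - 41)/(30 - 28) ≡ 48/2 mod 67. 2⁻¹ ≡ 34 (mod 67) since 2·34 = 68 ≡ 1, so λ ≡ 24.
  x = λ² - 28 - 30 = 576 - 58 ≡ 49; y = λ·(28 - 49) - 41 ≡ 58. → (49, 58)

(49, 58)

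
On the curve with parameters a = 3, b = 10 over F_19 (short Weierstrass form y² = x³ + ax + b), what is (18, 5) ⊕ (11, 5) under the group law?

(9, 14)

(18, 5) + (11, 5). λ = (5 - 5)/(11 - 18) ≡ 0/12 mod 19. 12⁻¹ ≡ 8 (mod 19) since 12·8 = 96 ≡ 1, so λ ≡ 0.
  x = λ² - 18 - 11 = 0 - 29 ≡ 9; y = λ·(18 - 9) - 5 ≡ 14. → (9, 14)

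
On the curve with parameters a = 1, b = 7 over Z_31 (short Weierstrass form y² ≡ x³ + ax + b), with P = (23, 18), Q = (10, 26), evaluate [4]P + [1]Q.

First 4P:
Repeated addition: build up to 4P.
2P: tangent at (23, 18): λ = (3·23² + 1)/(2·18) ≡ 7/5. 5⁻¹ ≡ 25 (mod 31), so λ ≡ 7·25 ≡ 20.
  x = λ² - 23 - 23 = 400 - 46 ≡ 13; y = λ·(23 - 13) - 18 ≡ 27. → (13, 27)
3P: (13, 27) + (23, 18). λ = (18 - 27)/(23 - 13) ≡ 22/10 mod 31. 10⁻¹ ≡ 28 (mod 31) since 10·28 = 280 ≡ 1, so λ ≡ 27.
  x = λ² - 13 - 23 = 729 - 36 ≡ 11; y = λ·(13 - 11) - 27 ≡ 27. → (11, 27)
4P: (11, 27) + (23, 18). λ = (18 - 27)/(23 - 11) ≡ 22/12 mod 31. 12⁻¹ ≡ 13 (mod 31), so λ ≡ 7.
  x = λ² - 11 - 23 = 49 - 34 ≡ 15; y = λ·(11 - 15) - 27 ≡ 7. → (15, 7)
4P = (15, 7).
Finally 4P + Q:
(15, 7) + (10, 26). λ = (26 - 7)/(10 - 15) ≡ 19/26 mod 31. 26⁻¹ ≡ 6 (mod 31), so λ ≡ 21.
  x = λ² - 15 - 10 = 441 - 25 ≡ 13; y = λ·(15 - 13) - 7 ≡ 4. → (13, 4)

(13, 4)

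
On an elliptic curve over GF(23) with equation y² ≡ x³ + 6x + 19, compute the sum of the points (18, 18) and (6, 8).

(8, 21)

(18, 18) + (6, 8). λ = (8 - 18)/(6 - 18) ≡ 13/11 mod 23. 11⁻¹ ≡ 21 (mod 23), so λ ≡ 20.
  x = λ² - 18 - 6 = 400 - 24 ≡ 8; y = λ·(18 - 8) - 18 ≡ 21. → (8, 21)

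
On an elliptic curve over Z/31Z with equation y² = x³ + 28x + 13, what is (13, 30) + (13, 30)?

tangent at (13, 30): λ = (3·13² + 28)/(2·30) ≡ 8/29. 29⁻¹ ≡ 15 (mod 31) since 29·15 = 435 ≡ 1, so λ ≡ 8·15 ≡ 27.
  x = λ² - 13 - 13 = 729 - 26 ≡ 21; y = λ·(13 - 21) - 30 ≡ 2. → (21, 2)

(21, 2)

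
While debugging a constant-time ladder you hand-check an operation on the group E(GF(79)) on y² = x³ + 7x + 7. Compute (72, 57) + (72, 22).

The two points share x = 72 and their y-coordinates satisfy 57 + 22 ≡ 0 (mod 79), so they are inverses. Their sum is O.

O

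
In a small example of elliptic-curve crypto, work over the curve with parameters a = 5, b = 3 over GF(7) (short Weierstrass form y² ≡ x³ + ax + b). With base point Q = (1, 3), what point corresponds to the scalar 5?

(1, 4)

Double-and-add on 5 = (101)₂. Start with Q = (1, 3) for the leading 1-bit.
double: tangent at (1, 3): λ = (3·1² + 5)/(2·3) ≡ 1/6. 6⁻¹ ≡ 6 (mod 7) since 6·6 = 36 ≡ 1, so λ ≡ 1·6 ≡ 6.
  x = λ² - 1 - 1 = 36 - 2 ≡ 6; y = λ·(1 - 6) - 3 ≡ 2. → (6, 2)
double: tangent at (6, 2): λ = (3·6² + 5)/(2·2) ≡ 1/4. 4⁻¹ ≡ 2 (mod 7), so λ ≡ 1·2 ≡ 2.
  x = λ² - 6 - 6 = 4 - 12 ≡ 6; y = λ·(6 - 6) - 2 ≡ 5. → (6, 5)
add Q: (6, 5) + (1, 3). λ = (3 - 5)/(1 - 6) ≡ 5/2 mod 7. 2⁻¹ ≡ 4 (mod 7) since 2·4 = 8 ≡ 1, so λ ≡ 6.
  x = λ² - 6 - 1 = 36 - 7 ≡ 1; y = λ·(6 - 1) - 5 ≡ 4. → (1, 4)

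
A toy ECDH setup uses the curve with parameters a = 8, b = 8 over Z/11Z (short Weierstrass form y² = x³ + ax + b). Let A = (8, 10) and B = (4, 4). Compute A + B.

(4, 7)

(8, 10) + (4, 4). λ = (4 - 10)/(4 - 8) ≡ 5/7 mod 11. 7⁻¹ ≡ 8 (mod 11), so λ ≡ 7.
  x = λ² - 8 - 4 = 49 - 12 ≡ 4; y = λ·(8 - 4) - 10 ≡ 7. → (4, 7)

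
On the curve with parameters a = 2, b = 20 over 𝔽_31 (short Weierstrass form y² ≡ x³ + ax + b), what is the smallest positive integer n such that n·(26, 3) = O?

6

2P: tangent at (26, 3): λ = (3·26² + 2)/(2·3) ≡ 15/6. 6⁻¹ ≡ 26 (mod 31), so λ ≡ 15·26 ≡ 18.
  x = λ² - 26 - 26 = 324 - 52 ≡ 24; y = λ·(26 - 24) - 3 ≡ 2. → (24, 2)
3P: (24, 2) + (26, 3). λ = (3 - 2)/(26 - 24) ≡ 1/2 mod 31. 2⁻¹ ≡ 16 (mod 31), so λ ≡ 16.
  x = λ² - 24 - 26 = 256 - 50 ≡ 20; y = λ·(24 - 20) - 2 ≡ 0. → (20, 0)
4P: (20, 0) + (26, 3). λ = (3 - 0)/(26 - 20) ≡ 3/6 mod 31. 6⁻¹ ≡ 26 (mod 31), so λ ≡ 16.
  x = λ² - 20 - 26 = 256 - 46 ≡ 24; y = λ·(20 - 24) - 0 ≡ 29. → (24, 29)
5P: (24, 29) + (26, 3). λ = (3 - 29)/(26 - 24) ≡ 5/2 mod 31. 2⁻¹ ≡ 16 (mod 31) since 2·16 = 32 ≡ 1, so λ ≡ 18.
  x = λ² - 24 - 26 = 324 - 50 ≡ 26; y = λ·(24 - 26) - 29 ≡ 28. → (26, 28)
6P: (26, 28) + (26, 3): same x and y₁ ≡ -y₂, so the sum is O.
6P = O, so the order is 6.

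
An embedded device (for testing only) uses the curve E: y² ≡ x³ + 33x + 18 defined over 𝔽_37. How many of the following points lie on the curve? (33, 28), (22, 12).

(33, 28): 28² ≡ 7, rhs ≡ 7 → on.
(22, 12): 12² ≡ 33, rhs ≡ 33 → on.

2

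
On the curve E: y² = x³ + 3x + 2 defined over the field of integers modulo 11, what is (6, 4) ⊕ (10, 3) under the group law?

(6, 4) + (10, 3). λ = (3 - 4)/(10 - 6) ≡ 10/4 mod 11. 4⁻¹ ≡ 3 (mod 11), so λ ≡ 8.
  x = λ² - 6 - 10 = 64 - 16 ≡ 4; y = λ·(6 - 4) - 4 ≡ 1. → (4, 1)

(4, 1)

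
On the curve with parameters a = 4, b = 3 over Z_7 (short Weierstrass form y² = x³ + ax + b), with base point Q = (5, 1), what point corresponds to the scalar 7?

(5, 1)

Double-and-add on 7 = (111)₂. Start with Q = (5, 1) for the leading 1-bit.
double: tangent at (5, 1): λ = (3·5² + 4)/(2·1) ≡ 2/2. 2⁻¹ ≡ 4 (mod 7) since 2·4 = 8 ≡ 1, so λ ≡ 2·4 ≡ 1.
  x = λ² - 5 - 5 = 1 - 10 ≡ 5; y = λ·(5 - 5) - 1 ≡ 6. → (5, 6)
add Q: (5, 6) + (5, 1): same x and y₁ ≡ -y₂, so the sum is 𝒪.
double: 𝒪 + 𝒪 = 𝒪 (identity).
add Q: 𝒪 + (5, 1) = (5, 1) (identity).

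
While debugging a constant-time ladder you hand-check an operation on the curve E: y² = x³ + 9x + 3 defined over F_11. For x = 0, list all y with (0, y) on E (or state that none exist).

x³ + 9x + 3 = 3 ≡ 3 (mod 11).
Square roots of 3 mod 11: 5 and 6 (since 5² = 25 ≡ 3).

5, 6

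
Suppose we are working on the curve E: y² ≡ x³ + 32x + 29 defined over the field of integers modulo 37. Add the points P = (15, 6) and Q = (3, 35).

(3, 2)

(15, 6) + (3, 35). λ = (35 - 6)/(3 - 15) ≡ 29/25 mod 37. 25⁻¹ ≡ 3 (mod 37), so λ ≡ 13.
  x = λ² - 15 - 3 = 169 - 18 ≡ 3; y = λ·(15 - 3) - 6 ≡ 2. → (3, 2)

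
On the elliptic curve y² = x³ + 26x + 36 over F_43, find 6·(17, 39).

(31, 24)

Write G = (17, 39).
Double-and-add on 6 = (110)₂. Start with G = (17, 39) for the leading 1-bit.
double: tangent at (17, 39): λ = (3·17² + 26)/(2·39) ≡ 33/35. 35⁻¹ ≡ 16 (mod 43) since 35·16 = 560 ≡ 1, so λ ≡ 33·16 ≡ 12.
  x = λ² - 17 - 17 = 144 - 34 ≡ 24; y = λ·(17 - 24) - 39 ≡ 6. → (24, 6)
add G: (24, 6) + (17, 39). λ = (39 - 6)/(17 - 24) ≡ 33/36 mod 43. 36⁻¹ ≡ 6 (mod 43), so λ ≡ 26.
  x = λ² - 24 - 17 = 676 - 41 ≡ 33; y = λ·(24 - 33) - 6 ≡ 18. → (33, 18)
double: tangent at (33, 18): λ = (3·33² + 26)/(2·18) ≡ 25/36. 36⁻¹ ≡ 6 (mod 43), so λ ≡ 25·6 ≡ 21.
  x = λ² - 33 - 33 = 441 - 66 ≡ 31; y = λ·(33 - 31) - 18 ≡ 24. → (31, 24)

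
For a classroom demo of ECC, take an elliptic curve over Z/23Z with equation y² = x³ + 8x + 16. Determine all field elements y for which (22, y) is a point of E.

x³ + 8x + 16 = 10840 ≡ 7 (mod 23).
7 is a non-residue mod 23; no y exists.

none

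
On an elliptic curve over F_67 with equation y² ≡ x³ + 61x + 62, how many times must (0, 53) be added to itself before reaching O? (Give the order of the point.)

2P: tangent at (0, 53): λ = (3·0² + 61)/(2·53) ≡ 61/39. 39⁻¹ ≡ 55 (mod 67) since 39·55 = 2145 ≡ 1, so λ ≡ 61·55 ≡ 5.
  x = λ² - 0 - 0 = 25 - 0 ≡ 25; y = λ·(0 - 25) - 53 ≡ 23. → (25, 23)
3P: (25, 23) + (0, 53). λ = (53 - 23)/(0 - 25) ≡ 30/42 mod 67. 42⁻¹ ≡ 8 (mod 67), so λ ≡ 39.
  x = λ² - 25 - 0 = 1521 - 25 ≡ 22; y = λ·(25 - 22) - 23 ≡ 27. → (22, 27)
4P: (22, 27) + (0, 53). λ = (53 - 27)/(0 - 22) ≡ 26/45 mod 67. 45⁻¹ ≡ 3 (mod 67), so λ ≡ 11.
  x = λ² - 22 - 0 = 121 - 22 ≡ 32; y = λ·(22 - 32) - 27 ≡ 64. → (32, 64)
5P: (32, 64) + (0, 53). λ = (53 - 64)/(0 - 32) ≡ 56/35 mod 67. 35⁻¹ ≡ 23 (mod 67), so λ ≡ 15.
  x = λ² - 32 - 0 = 225 - 32 ≡ 59; y = λ·(32 - 59) - 64 ≡ 0. → (59, 0)
6P: (59, 0) + (0, 53). λ = (53 - 0)/(0 - 59) ≡ 53/8 mod 67. 8⁻¹ ≡ 42 (mod 67) since 8·42 = 336 ≡ 1, so λ ≡ 15.
  x = λ² - 59 - 0 = 225 - 59 ≡ 32; y = λ·(59 - 32) - 0 ≡ 3. → (32, 3)
7P: (32, 3) + (0, 53). λ = (53 - 3)/(0 - 32) ≡ 50/35 mod 67. 35⁻¹ ≡ 23 (mod 67) since 35·23 = 805 ≡ 1, so λ ≡ 11.
  x = λ² - 32 - 0 = 121 - 32 ≡ 22; y = λ·(32 - 22) - 3 ≡ 40. → (22, 40)
8P: (22, 40) + (0, 53). λ = (53 - 40)/(0 - 22) ≡ 13/45 mod 67. 45⁻¹ ≡ 3 (mod 67), so λ ≡ 39.
  x = λ² - 22 - 0 = 1521 - 22 ≡ 25; y = λ·(22 - 25) - 40 ≡ 44. → (25, 44)
9P: (25, 44) + (0, 53). λ = (53 - 44)/(0 - 25) ≡ 9/42 mod 67. 42⁻¹ ≡ 8 (mod 67) since 42·8 = 336 ≡ 1, so λ ≡ 5.
  x = λ² - 25 - 0 = 25 - 25 ≡ 0; y = λ·(25 - 0) - 44 ≡ 14. → (0, 14)
10P: (0, 14) + (0, 53): same x and y₁ ≡ -y₂, so the sum is O.
10P = O, so the order is 10.

10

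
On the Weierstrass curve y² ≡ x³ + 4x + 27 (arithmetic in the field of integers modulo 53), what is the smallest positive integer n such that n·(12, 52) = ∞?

3

2P: tangent at (12, 52): λ = (3·12² + 4)/(2·52) ≡ 12/51. 51⁻¹ ≡ 26 (mod 53) since 51·26 = 1326 ≡ 1, so λ ≡ 12·26 ≡ 47.
  x = λ² - 12 - 12 = 2209 - 24 ≡ 12; y = λ·(12 - 12) - 52 ≡ 1. → (12, 1)
3P: (12, 1) + (12, 52): same x and y₁ ≡ -y₂, so the sum is ∞.
3P = ∞, so the order is 3.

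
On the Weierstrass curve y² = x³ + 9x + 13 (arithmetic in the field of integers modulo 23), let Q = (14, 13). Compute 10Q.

Double-and-add on 10 = (1010)₂. Start with Q = (14, 13) for the leading 1-bit.
double: tangent at (14, 13): λ = (3·14² + 9)/(2·13) ≡ 22/3. 3⁻¹ ≡ 8 (mod 23), so λ ≡ 22·8 ≡ 15.
  x = λ² - 14 - 14 = 225 - 28 ≡ 13; y = λ·(14 - 13) - 13 ≡ 2. → (13, 2)
double: tangent at (13, 2): λ = (3·13² + 9)/(2·2) ≡ 10/4. 4⁻¹ ≡ 6 (mod 23), so λ ≡ 10·6 ≡ 14.
  x = λ² - 13 - 13 = 196 - 26 ≡ 9; y = λ·(13 - 9) - 2 ≡ 8. → (9, 8)
add Q: (9, 8) + (14, 13). λ = (13 - 8)/(14 - 9) ≡ 5/5 mod 23. 5⁻¹ ≡ 14 (mod 23), so λ ≡ 1.
  x = λ² - 9 - 14 = 1 - 23 ≡ 1; y = λ·(9 - 1) - 8 ≡ 0. → (1, 0)
double: (1, 0) + (1, 0): same x and y₁ ≡ -y₂, so the sum is O.

O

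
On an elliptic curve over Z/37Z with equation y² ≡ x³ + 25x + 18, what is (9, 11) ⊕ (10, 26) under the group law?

(21, 31)

(9, 11) + (10, 26). λ = (26 - 11)/(10 - 9) ≡ 15/1 mod 37. 1⁻¹ ≡ 1 (mod 37), so λ ≡ 15.
  x = λ² - 9 - 10 = 225 - 19 ≡ 21; y = λ·(9 - 21) - 11 ≡ 31. → (21, 31)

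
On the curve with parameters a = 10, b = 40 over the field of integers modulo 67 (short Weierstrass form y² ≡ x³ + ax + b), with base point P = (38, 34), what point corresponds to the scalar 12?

Repeated addition: build up to 12P.
2P: tangent at (38, 34): λ = (3·38² + 10)/(2·34) ≡ 54/1. 1⁻¹ ≡ 1 (mod 67), so λ ≡ 54·1 ≡ 54.
  x = λ² - 38 - 38 = 2916 - 76 ≡ 26; y = λ·(38 - 26) - 34 ≡ 11. → (26, 11)
3P: (26, 11) + (38, 34). λ = (34 - 11)/(38 - 26) ≡ 23/12 mod 67. 12⁻¹ ≡ 28 (mod 67) since 12·28 = 336 ≡ 1, so λ ≡ 41.
  x = λ² - 26 - 38 = 1681 - 64 ≡ 9; y = λ·(26 - 9) - 11 ≡ 16. → (9, 16)
4P: (9, 16) + (38, 34). λ = (34 - 16)/(38 - 9) ≡ 18/29 mod 67. 29⁻¹ ≡ 37 (mod 67), so λ ≡ 63.
  x = λ² - 9 - 38 = 3969 - 47 ≡ 36; y = λ·(9 - 36) - 16 ≡ 25. → (36, 25)
5P: (36, 25) + (38, 34). λ = (34 - 25)/(38 - 36) ≡ 9/2 mod 67. 2⁻¹ ≡ 34 (mod 67) since 2·34 = 68 ≡ 1, so λ ≡ 38.
  x = λ² - 36 - 38 = 1444 - 74 ≡ 30; y = λ·(36 - 30) - 25 ≡ 2. → (30, 2)
6P: (30, 2) + (38, 34). λ = (34 - 2)/(38 - 30) ≡ 32/8 mod 67. 8⁻¹ ≡ 42 (mod 67), so λ ≡ 4.
  x = λ² - 30 - 38 = 16 - 68 ≡ 15; y = λ·(30 - 15) - 2 ≡ 58. → (15, 58)
7P: (15, 58) + (38, 34). λ = (34 - 58)/(38 - 15) ≡ 43/23 mod 67. 23⁻¹ ≡ 35 (mod 67), so λ ≡ 31.
  x = λ² - 15 - 38 = 961 - 53 ≡ 37; y = λ·(15 - 37) - 58 ≡ 64. → (37, 64)
8P: (37, 64) + (38, 34). λ = (34 - 64)/(38 - 37) ≡ 37/1 mod 67. 1⁻¹ ≡ 1 (mod 67), so λ ≡ 37.
  x = λ² - 37 - 38 = 1369 - 75 ≡ 21; y = λ·(37 - 21) - 64 ≡ 59. → (21, 59)
9P: (21, 59) + (38, 34). λ = (34 - 59)/(38 - 21) ≡ 42/17 mod 67. 17⁻¹ ≡ 4 (mod 67), so λ ≡ 34.
  x = λ² - 21 - 38 = 1156 - 59 ≡ 25; y = λ·(21 - 25) - 59 ≡ 6. → (25, 6)
10P: (25, 6) + (38, 34). λ = (34 - 6)/(38 - 25) ≡ 28/13 mod 67. 13⁻¹ ≡ 31 (mod 67), so λ ≡ 64.
  x = λ² - 25 - 38 = 4096 - 63 ≡ 13; y = λ·(25 - 13) - 6 ≡ 25. → (13, 25)
11P: (13, 25) + (38, 34). λ = (34 - 25)/(38 - 13) ≡ 9/25 mod 67. 25⁻¹ ≡ 59 (mod 67) since 25·59 = 1475 ≡ 1, so λ ≡ 62.
  x = λ² - 13 - 38 = 3844 - 51 ≡ 41; y = λ·(13 - 41) - 25 ≡ 48. → (41, 48)
12P: (41, 48) + (38, 34). λ = (34 - 48)/(38 - 41) ≡ 53/64 mod 67. 64⁻¹ ≡ 22 (mod 67), so λ ≡ 27.
  x = λ² - 41 - 38 = 729 - 79 ≡ 47; y = λ·(41 - 47) - 48 ≡ 58. → (47, 58)

(47, 58)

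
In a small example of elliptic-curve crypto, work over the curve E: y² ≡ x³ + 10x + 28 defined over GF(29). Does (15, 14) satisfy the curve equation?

y² = 14² ≡ 22; x³ + 10x + 28 = 3553 ≡ 15 (mod 29). 22 ≠ 15.

no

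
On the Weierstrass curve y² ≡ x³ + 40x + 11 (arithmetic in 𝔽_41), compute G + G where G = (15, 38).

(20, 18)

tangent at (15, 38): λ = (3·15² + 40)/(2·38) ≡ 18/35. 35⁻¹ ≡ 34 (mod 41), so λ ≡ 18·34 ≡ 38.
  x = λ² - 15 - 15 = 1444 - 30 ≡ 20; y = λ·(15 - 20) - 38 ≡ 18. → (20, 18)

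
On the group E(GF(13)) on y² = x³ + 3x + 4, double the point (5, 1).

(3, 12)

tangent at (5, 1): λ = (3·5² + 3)/(2·1) ≡ 0/2. 2⁻¹ ≡ 7 (mod 13) since 2·7 = 14 ≡ 1, so λ ≡ 0·7 ≡ 0.
  x = λ² - 5 - 5 = 0 - 10 ≡ 3; y = λ·(5 - 3) - 1 ≡ 12. → (3, 12)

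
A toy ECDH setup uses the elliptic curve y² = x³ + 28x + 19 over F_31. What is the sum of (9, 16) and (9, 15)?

O

The two points share x = 9 and their y-coordinates satisfy 16 + 15 ≡ 0 (mod 31), so they are inverses. Their sum is 𝒪.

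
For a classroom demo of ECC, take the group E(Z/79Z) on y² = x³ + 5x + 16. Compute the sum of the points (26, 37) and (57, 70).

(19, 52)

(26, 37) + (57, 70). λ = (70 - 37)/(57 - 26) ≡ 33/31 mod 79. 31⁻¹ ≡ 51 (mod 79) since 31·51 = 1581 ≡ 1, so λ ≡ 24.
  x = λ² - 26 - 57 = 576 - 83 ≡ 19; y = λ·(26 - 19) - 37 ≡ 52. → (19, 52)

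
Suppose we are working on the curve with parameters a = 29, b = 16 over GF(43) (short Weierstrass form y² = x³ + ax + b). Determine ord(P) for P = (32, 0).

2

2P: (32, 0) + (32, 0): same x and y₁ ≡ -y₂, so the sum is the point at infinity.
2P = the point at infinity, so the order is 2.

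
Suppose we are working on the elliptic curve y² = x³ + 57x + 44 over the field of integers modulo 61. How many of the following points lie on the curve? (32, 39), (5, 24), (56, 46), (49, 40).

1

(32, 39): 39² ≡ 57, rhs ≡ 49 → off.
(5, 24): 24² ≡ 27, rhs ≡ 27 → on.
(56, 46): 46² ≡ 42, rhs ≡ 0 → off.
(49, 40): 40² ≡ 14, rhs ≡ 11 → off.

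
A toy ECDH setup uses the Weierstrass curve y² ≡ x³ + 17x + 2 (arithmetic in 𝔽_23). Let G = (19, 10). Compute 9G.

Repeated addition: build up to 9G.
2G: tangent at (19, 10): λ = (3·19² + 17)/(2·10) ≡ 19/20. 20⁻¹ ≡ 15 (mod 23), so λ ≡ 19·15 ≡ 9.
  x = λ² - 19 - 19 = 81 - 38 ≡ 20; y = λ·(19 - 20) - 10 ≡ 4. → (20, 4)
3G: (20, 4) + (19, 10). λ = (10 - 4)/(19 - 20) ≡ 6/22 mod 23. 22⁻¹ ≡ 22 (mod 23) since 22·22 = 484 ≡ 1, so λ ≡ 17.
  x = λ² - 20 - 19 = 289 - 39 ≡ 20; y = λ·(20 - 20) - 4 ≡ 19. → (20, 19)
4G: (20, 19) + (19, 10). λ = (10 - 19)/(19 - 20) ≡ 14/22 mod 23. 22⁻¹ ≡ 22 (mod 23), so λ ≡ 9.
  x = λ² - 20 - 19 = 81 - 39 ≡ 19; y = λ·(20 - 19) - 19 ≡ 13. → (19, 13)
5G: (19, 13) + (19, 10): same x and y₁ ≡ -y₂, so the sum is the point at infinity.
6G: the point at infinity + (19, 10) = (19, 10) (identity).
7G: tangent at (19, 10): λ = (3·19² + 17)/(2·10) ≡ 19/20. 20⁻¹ ≡ 15 (mod 23), so λ ≡ 19·15 ≡ 9.
  x = λ² - 19 - 19 = 81 - 38 ≡ 20; y = λ·(19 - 20) - 10 ≡ 4. → (20, 4)
8G: (20, 4) + (19, 10). λ = (10 - 4)/(19 - 20) ≡ 6/22 mod 23. 22⁻¹ ≡ 22 (mod 23) since 22·22 = 484 ≡ 1, so λ ≡ 17.
  x = λ² - 20 - 19 = 289 - 39 ≡ 20; y = λ·(20 - 20) - 4 ≡ 19. → (20, 19)
9G: (20, 19) + (19, 10). λ = (10 - 19)/(19 - 20) ≡ 14/22 mod 23. 22⁻¹ ≡ 22 (mod 23), so λ ≡ 9.
  x = λ² - 20 - 19 = 81 - 39 ≡ 19; y = λ·(20 - 19) - 19 ≡ 13. → (19, 13)

(19, 13)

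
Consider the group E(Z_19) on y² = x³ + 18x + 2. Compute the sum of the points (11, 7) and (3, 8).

(16, 15)

(11, 7) + (3, 8). λ = (8 - 7)/(3 - 11) ≡ 1/11 mod 19. 11⁻¹ ≡ 7 (mod 19), so λ ≡ 7.
  x = λ² - 11 - 3 = 49 - 14 ≡ 16; y = λ·(11 - 16) - 7 ≡ 15. → (16, 15)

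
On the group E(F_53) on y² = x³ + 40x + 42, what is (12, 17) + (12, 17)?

(0, 28)

tangent at (12, 17): λ = (3·12² + 40)/(2·17) ≡ 48/34. 34⁻¹ ≡ 39 (mod 53), so λ ≡ 48·39 ≡ 17.
  x = λ² - 12 - 12 = 289 - 24 ≡ 0; y = λ·(12 - 0) - 17 ≡ 28. → (0, 28)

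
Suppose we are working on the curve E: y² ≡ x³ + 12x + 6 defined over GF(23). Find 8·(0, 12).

Write G = (0, 12).
Repeated addition: build up to 8G.
2G: tangent at (0, 12): λ = (3·0² + 12)/(2·12) ≡ 12/1. 1⁻¹ ≡ 1 (mod 23), so λ ≡ 12·1 ≡ 12.
  x = λ² - 0 - 0 = 144 - 0 ≡ 6; y = λ·(0 - 6) - 12 ≡ 8. → (6, 8)
3G: (6, 8) + (0, 12). λ = (12 - 8)/(0 - 6) ≡ 4/17 mod 23. 17⁻¹ ≡ 19 (mod 23), so λ ≡ 7.
  x = λ² - 6 - 0 = 49 - 6 ≡ 20; y = λ·(6 - 20) - 8 ≡ 9. → (20, 9)
4G: (20, 9) + (0, 12). λ = (12 - 9)/(0 - 20) ≡ 3/3 mod 23. 3⁻¹ ≡ 8 (mod 23), so λ ≡ 1.
  x = λ² - 20 - 0 = 1 - 20 ≡ 4; y = λ·(20 - 4) - 9 ≡ 7. → (4, 7)
5G: (4, 7) + (0, 12). λ = (12 - 7)/(0 - 4) ≡ 5/19 mod 23. 19⁻¹ ≡ 17 (mod 23), so λ ≡ 16.
  x = λ² - 4 - 0 = 256 - 4 ≡ 22; y = λ·(4 - 22) - 7 ≡ 4. → (22, 4)
6G: (22, 4) + (0, 12). λ = (12 - 4)/(0 - 22) ≡ 8/1 mod 23. 1⁻¹ ≡ 1 (mod 23) since 1·1 = 1 ≡ 1, so λ ≡ 8.
  x = λ² - 22 - 0 = 64 - 22 ≡ 19; y = λ·(22 - 19) - 4 ≡ 20. → (19, 20)
7G: (19, 20) + (0, 12). λ = (12 - 20)/(0 - 19) ≡ 15/4 mod 23. 4⁻¹ ≡ 6 (mod 23), so λ ≡ 21.
  x = λ² - 19 - 0 = 441 - 19 ≡ 8; y = λ·(19 - 8) - 20 ≡ 4. → (8, 4)
8G: (8, 4) + (0, 12). λ = (12 - 4)/(0 - 8) ≡ 8/15 mod 23. 15⁻¹ ≡ 20 (mod 23), so λ ≡ 22.
  x = λ² - 8 - 0 = 484 - 8 ≡ 16; y = λ·(8 - 16) - 4 ≡ 4. → (16, 4)

(16, 4)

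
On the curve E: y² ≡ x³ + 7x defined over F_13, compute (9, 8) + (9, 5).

O

The two points share x = 9 and their y-coordinates satisfy 8 + 5 ≡ 0 (mod 13), so they are inverses. Their sum is O.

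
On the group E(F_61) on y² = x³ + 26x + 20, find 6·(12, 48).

(0, 52)

Write G = (12, 48).
Double-and-add on 6 = (110)₂. Start with G = (12, 48) for the leading 1-bit.
double: tangent at (12, 48): λ = (3·12² + 26)/(2·48) ≡ 31/35. 35⁻¹ ≡ 7 (mod 61), so λ ≡ 31·7 ≡ 34.
  x = λ² - 12 - 12 = 1156 - 24 ≡ 34; y = λ·(12 - 34) - 48 ≡ 58. → (34, 58)
add G: (34, 58) + (12, 48). λ = (48 - 58)/(12 - 34) ≡ 51/39 mod 61. 39⁻¹ ≡ 36 (mod 61), so λ ≡ 6.
  x = λ² - 34 - 12 = 36 - 46 ≡ 51; y = λ·(34 - 51) - 58 ≡ 23. → (51, 23)
double: tangent at (51, 23): λ = (3·51² + 26)/(2·23) ≡ 21/46. 46⁻¹ ≡ 4 (mod 61), so λ ≡ 21·4 ≡ 23.
  x = λ² - 51 - 51 = 529 - 102 ≡ 0; y = λ·(51 - 0) - 23 ≡ 52. → (0, 52)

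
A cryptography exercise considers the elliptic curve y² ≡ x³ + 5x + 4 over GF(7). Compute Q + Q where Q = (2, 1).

(0, 2)

tangent at (2, 1): λ = (3·2² + 5)/(2·1) ≡ 3/2. 2⁻¹ ≡ 4 (mod 7) since 2·4 = 8 ≡ 1, so λ ≡ 3·4 ≡ 5.
  x = λ² - 2 - 2 = 25 - 4 ≡ 0; y = λ·(2 - 0) - 1 ≡ 2. → (0, 2)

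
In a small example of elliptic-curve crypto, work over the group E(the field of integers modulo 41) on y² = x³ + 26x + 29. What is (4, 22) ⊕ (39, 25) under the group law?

(29, 11)

(4, 22) + (39, 25). λ = (25 - 22)/(39 - 4) ≡ 3/35 mod 41. 35⁻¹ ≡ 34 (mod 41) since 35·34 = 1190 ≡ 1, so λ ≡ 20.
  x = λ² - 4 - 39 = 400 - 43 ≡ 29; y = λ·(4 - 29) - 22 ≡ 11. → (29, 11)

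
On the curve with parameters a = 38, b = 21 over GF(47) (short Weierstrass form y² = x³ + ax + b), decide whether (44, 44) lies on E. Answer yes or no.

y² = 44² ≡ 9; x³ + 38x + 21 = 86877 ≡ 21 (mod 47). 9 ≠ 21.

no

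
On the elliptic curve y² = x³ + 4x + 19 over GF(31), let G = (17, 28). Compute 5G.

(27, 1)

Repeated addition: build up to 5G.
2G: tangent at (17, 28): λ = (3·17² + 4)/(2·28) ≡ 3/25. 25⁻¹ ≡ 5 (mod 31) since 25·5 = 125 ≡ 1, so λ ≡ 3·5 ≡ 15.
  x = λ² - 17 - 17 = 225 - 34 ≡ 5; y = λ·(17 - 5) - 28 ≡ 28. → (5, 28)
3G: (5, 28) + (17, 28). λ = (28 - 28)/(17 - 5) ≡ 0/12 mod 31. 12⁻¹ ≡ 13 (mod 31), so λ ≡ 0.
  x = λ² - 5 - 17 = 0 - 22 ≡ 9; y = λ·(5 - 9) - 28 ≡ 3. → (9, 3)
4G: (9, 3) + (17, 28). λ = (28 - 3)/(17 - 9) ≡ 25/8 mod 31. 8⁻¹ ≡ 4 (mod 31) since 8·4 = 32 ≡ 1, so λ ≡ 7.
  x = λ² - 9 - 17 = 49 - 26 ≡ 23; y = λ·(9 - 23) - 3 ≡ 23. → (23, 23)
5G: (23, 23) + (17, 28). λ = (28 - 23)/(17 - 23) ≡ 5/25 mod 31. 25⁻¹ ≡ 5 (mod 31) since 25·5 = 125 ≡ 1, so λ ≡ 25.
  x = λ² - 23 - 17 = 625 - 40 ≡ 27; y = λ·(23 - 27) - 23 ≡ 1. → (27, 1)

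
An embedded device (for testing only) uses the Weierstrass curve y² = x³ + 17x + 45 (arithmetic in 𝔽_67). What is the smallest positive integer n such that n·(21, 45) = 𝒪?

2P: tangent at (21, 45): λ = (3·21² + 17)/(2·45) ≡ 0/23. 23⁻¹ ≡ 35 (mod 67), so λ ≡ 0·35 ≡ 0.
  x = λ² - 21 - 21 = 0 - 42 ≡ 25; y = λ·(21 - 25) - 45 ≡ 22. → (25, 22)
3P: (25, 22) + (21, 45). λ = (45 - 22)/(21 - 25) ≡ 23/63 mod 67. 63⁻¹ ≡ 50 (mod 67) since 63·50 = 3150 ≡ 1, so λ ≡ 11.
  x = λ² - 25 - 21 = 121 - 46 ≡ 8; y = λ·(25 - 8) - 22 ≡ 31. → (8, 31)
4P: (8, 31) + (21, 45). λ = (45 - 31)/(21 - 8) ≡ 14/13 mod 67. 13⁻¹ ≡ 31 (mod 67), so λ ≡ 32.
  x = λ² - 8 - 21 = 1024 - 29 ≡ 57; y = λ·(8 - 57) - 31 ≡ 9. → (57, 9)
5P: (57, 9) + (21, 45). λ = (45 - 9)/(21 - 57) ≡ 36/31 mod 67. 31⁻¹ ≡ 13 (mod 67) since 31·13 = 403 ≡ 1, so λ ≡ 66.
  x = λ² - 57 - 21 = 4356 - 78 ≡ 57; y = λ·(57 - 57) - 9 ≡ 58. → (57, 58)
6P: (57, 58) + (21, 45). λ = (45 - 58)/(21 - 57) ≡ 54/31 mod 67. 31⁻¹ ≡ 13 (mod 67), so λ ≡ 32.
  x = λ² - 57 - 21 = 1024 - 78 ≡ 8; y = λ·(57 - 8) - 58 ≡ 36. → (8, 36)
7P: (8, 36) + (21, 45). λ = (45 - 36)/(21 - 8) ≡ 9/13 mod 67. 13⁻¹ ≡ 31 (mod 67) since 13·31 = 403 ≡ 1, so λ ≡ 11.
  x = λ² - 8 - 21 = 121 - 29 ≡ 25; y = λ·(8 - 25) - 36 ≡ 45. → (25, 45)
8P: (25, 45) + (21, 45). λ = (45 - 45)/(21 - 25) ≡ 0/63 mod 67. 63⁻¹ ≡ 50 (mod 67), so λ ≡ 0.
  x = λ² - 25 - 21 = 0 - 46 ≡ 21; y = λ·(25 - 21) - 45 ≡ 22. → (21, 22)
9P: (21, 22) + (21, 45): same x and y₁ ≡ -y₂, so the sum is 𝒪.
9P = 𝒪, so the order is 9.

9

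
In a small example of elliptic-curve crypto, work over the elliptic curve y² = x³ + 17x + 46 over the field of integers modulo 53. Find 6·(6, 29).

Write Q = (6, 29).
Repeated addition: build up to 6Q.
2Q: tangent at (6, 29): λ = (3·6² + 17)/(2·29) ≡ 19/5. 5⁻¹ ≡ 32 (mod 53), so λ ≡ 19·32 ≡ 25.
  x = λ² - 6 - 6 = 625 - 12 ≡ 30; y = λ·(6 - 30) - 29 ≡ 7. → (30, 7)
3Q: (30, 7) + (6, 29). λ = (29 - 7)/(6 - 30) ≡ 22/29 mod 53. 29⁻¹ ≡ 11 (mod 53) since 29·11 = 319 ≡ 1, so λ ≡ 30.
  x = λ² - 30 - 6 = 900 - 36 ≡ 16; y = λ·(30 - 16) - 7 ≡ 42. → (16, 42)
4Q: (16, 42) + (6, 29). λ = (29 - 42)/(6 - 16) ≡ 40/43 mod 53. 43⁻¹ ≡ 37 (mod 53) since 43·37 = 1591 ≡ 1, so λ ≡ 49.
  x = λ² - 16 - 6 = 2401 - 22 ≡ 47; y = λ·(16 - 47) - 42 ≡ 29. → (47, 29)
5Q: (47, 29) + (6, 29). λ = (29 - 29)/(6 - 47) ≡ 0/12 mod 53. 12⁻¹ ≡ 31 (mod 53), so λ ≡ 0.
  x = λ² - 47 - 6 = 0 - 53 ≡ 0; y = λ·(47 - 0) - 29 ≡ 24. → (0, 24)
6Q: (0, 24) + (6, 29). λ = (29 - 24)/(6 - 0) ≡ 5/6 mod 53. 6⁻¹ ≡ 9 (mod 53), so λ ≡ 45.
  x = λ² - 0 - 6 = 2025 - 6 ≡ 5; y = λ·(0 - 5) - 24 ≡ 16. → (5, 16)

(5, 16)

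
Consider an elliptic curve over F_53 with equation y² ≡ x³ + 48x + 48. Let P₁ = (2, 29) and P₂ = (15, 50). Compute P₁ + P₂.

(43, 23)

(2, 29) + (15, 50). λ = (50 - 29)/(15 - 2) ≡ 21/13 mod 53. 13⁻¹ ≡ 49 (mod 53), so λ ≡ 22.
  x = λ² - 2 - 15 = 484 - 17 ≡ 43; y = λ·(2 - 43) - 29 ≡ 23. → (43, 23)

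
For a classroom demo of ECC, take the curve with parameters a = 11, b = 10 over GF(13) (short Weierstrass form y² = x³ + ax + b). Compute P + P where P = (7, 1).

(0, 6)

tangent at (7, 1): λ = (3·7² + 11)/(2·1) ≡ 2/2. 2⁻¹ ≡ 7 (mod 13), so λ ≡ 2·7 ≡ 1.
  x = λ² - 7 - 7 = 1 - 14 ≡ 0; y = λ·(7 - 0) - 1 ≡ 6. → (0, 6)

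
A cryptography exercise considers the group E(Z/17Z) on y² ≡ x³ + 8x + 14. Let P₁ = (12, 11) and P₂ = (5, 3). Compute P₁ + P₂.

(12, 11) + (5, 3). λ = (3 - 11)/(5 - 12) ≡ 9/10 mod 17. 10⁻¹ ≡ 12 (mod 17), so λ ≡ 6.
  x = λ² - 12 - 5 = 36 - 17 ≡ 2; y = λ·(12 - 2) - 11 ≡ 15. → (2, 15)

(2, 15)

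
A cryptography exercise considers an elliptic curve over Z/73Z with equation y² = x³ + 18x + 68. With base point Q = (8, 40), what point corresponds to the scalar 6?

Double-and-add on 6 = (110)₂. Start with Q = (8, 40) for the leading 1-bit.
double: tangent at (8, 40): λ = (3·8² + 18)/(2·40) ≡ 64/7. 7⁻¹ ≡ 21 (mod 73) since 7·21 = 147 ≡ 1, so λ ≡ 64·21 ≡ 30.
  x = λ² - 8 - 8 = 900 - 16 ≡ 8; y = λ·(8 - 8) - 40 ≡ 33. → (8, 33)
add Q: (8, 33) + (8, 40): same x and y₁ ≡ -y₂, so the sum is ∞.
double: ∞ + ∞ = ∞ (identity).

O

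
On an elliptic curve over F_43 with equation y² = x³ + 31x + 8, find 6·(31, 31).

Write G = (31, 31).
Repeated addition: build up to 6G.
2G: tangent at (31, 31): λ = (3·31² + 31)/(2·31) ≡ 33/19. 19⁻¹ ≡ 34 (mod 43) since 19·34 = 646 ≡ 1, so λ ≡ 33·34 ≡ 4.
  x = λ² - 31 - 31 = 16 - 62 ≡ 40; y = λ·(31 - 40) - 31 ≡ 19. → (40, 19)
3G: (40, 19) + (31, 31). λ = (31 - 19)/(31 - 40) ≡ 12/34 mod 43. 34⁻¹ ≡ 19 (mod 43), so λ ≡ 13.
  x = λ² - 40 - 31 = 169 - 71 ≡ 12; y = λ·(40 - 12) - 19 ≡ 1. → (12, 1)
4G: (12, 1) + (31, 31). λ = (31 - 1)/(31 - 12) ≡ 30/19 mod 43. 19⁻¹ ≡ 34 (mod 43) since 19·34 = 646 ≡ 1, so λ ≡ 31.
  x = λ² - 12 - 31 = 961 - 43 ≡ 15; y = λ·(12 - 15) - 1 ≡ 35. → (15, 35)
5G: (15, 35) + (31, 31). λ = (31 - 35)/(31 - 15) ≡ 39/16 mod 43. 16⁻¹ ≡ 35 (mod 43), so λ ≡ 32.
  x = λ² - 15 - 31 = 1024 - 46 ≡ 32; y = λ·(15 - 32) - 35 ≡ 23. → (32, 23)
6G: (32, 23) + (31, 31). λ = (31 - 23)/(31 - 32) ≡ 8/42 mod 43. 42⁻¹ ≡ 42 (mod 43), so λ ≡ 35.
  x = λ² - 32 - 31 = 1225 - 63 ≡ 1; y = λ·(32 - 1) - 23 ≡ 30. → (1, 30)

(1, 30)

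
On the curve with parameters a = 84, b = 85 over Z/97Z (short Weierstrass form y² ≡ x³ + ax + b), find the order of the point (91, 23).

6

2P: tangent at (91, 23): λ = (3·91² + 84)/(2·23) ≡ 95/46. 46⁻¹ ≡ 19 (mod 97) since 46·19 = 874 ≡ 1, so λ ≡ 95·19 ≡ 59.
  x = λ² - 91 - 91 = 3481 - 182 ≡ 1; y = λ·(91 - 1) - 23 ≡ 49. → (1, 49)
3P: (1, 49) + (91, 23). λ = (23 - 49)/(91 - 1) ≡ 71/90 mod 97. 90⁻¹ ≡ 83 (mod 97), so λ ≡ 73.
  x = λ² - 1 - 91 = 5329 - 92 ≡ 96; y = λ·(1 - 96) - 49 ≡ 0. → (96, 0)
4P: (96, 0) + (91, 23). λ = (23 - 0)/(91 - 96) ≡ 23/92 mod 97. 92⁻¹ ≡ 58 (mod 97), so λ ≡ 73.
  x = λ² - 96 - 91 = 5329 - 187 ≡ 1; y = λ·(96 - 1) - 0 ≡ 48. → (1, 48)
5P: (1, 48) + (91, 23). λ = (23 - 48)/(91 - 1) ≡ 72/90 mod 97. 90⁻¹ ≡ 83 (mod 97), so λ ≡ 59.
  x = λ² - 1 - 91 = 3481 - 92 ≡ 91; y = λ·(1 - 91) - 48 ≡ 74. → (91, 74)
6P: (91, 74) + (91, 23): same x and y₁ ≡ -y₂, so the sum is 𝒪.
6P = 𝒪, so the order is 6.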